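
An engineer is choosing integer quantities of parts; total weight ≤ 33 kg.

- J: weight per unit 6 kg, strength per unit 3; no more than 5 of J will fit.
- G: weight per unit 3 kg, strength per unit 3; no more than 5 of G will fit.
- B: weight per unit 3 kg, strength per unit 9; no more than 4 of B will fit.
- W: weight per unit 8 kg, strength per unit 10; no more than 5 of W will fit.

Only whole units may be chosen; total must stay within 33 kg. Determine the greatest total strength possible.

59

Take 1×G, 4×B, and 2×W: weight 31 ≤ 33, strength 1·3 + 4·9 + 2·10 = 59.
B has the best ratio (9/3) and is taken to its limit of 4; remaining capacity is filled optimally with the others.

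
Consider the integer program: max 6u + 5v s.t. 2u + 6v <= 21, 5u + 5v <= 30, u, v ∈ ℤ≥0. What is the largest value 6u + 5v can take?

36

(u,v)=(6,0): 2·6+6·0=12≤21, 5·6+5·0=30≤30, objective 36.
(u,v)=(5,1): 2·5+6·1=16≤21, 5·5+5·1=30≤30, objective 35.
(u,v)=(5,0): 2·5+6·0=10≤21, 5·5+5·0=25≤30, objective 30.
The best lattice point is (6,0), giving 36.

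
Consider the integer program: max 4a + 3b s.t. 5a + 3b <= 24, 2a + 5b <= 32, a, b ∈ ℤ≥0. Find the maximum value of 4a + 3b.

22

(a,b)=(1,6): 5·1+3·6=23≤24, 2·1+5·6=32≤32, objective 22.
(a,b)=(2,4): 5·2+3·4=22≤24, 2·2+5·4=24≤32, objective 20.
No feasible integer point exceeds 22.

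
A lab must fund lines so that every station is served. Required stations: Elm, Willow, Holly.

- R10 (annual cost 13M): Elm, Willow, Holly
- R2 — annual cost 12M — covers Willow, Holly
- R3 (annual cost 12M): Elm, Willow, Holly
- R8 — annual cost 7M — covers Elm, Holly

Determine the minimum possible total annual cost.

The greedy cost-per-new-station heuristic would pick R8 and R2 for 19, but a cheaper cover exists.
R3 alone covers Elm, Willow, Holly — every station.
Total annual cost: 12.
No cover costs less than 12.

12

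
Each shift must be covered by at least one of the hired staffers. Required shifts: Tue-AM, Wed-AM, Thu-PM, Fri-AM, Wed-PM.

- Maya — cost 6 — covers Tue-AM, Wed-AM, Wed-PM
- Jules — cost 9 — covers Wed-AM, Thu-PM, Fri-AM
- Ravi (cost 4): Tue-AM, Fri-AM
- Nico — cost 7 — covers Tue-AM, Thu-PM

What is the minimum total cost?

15

The greedy cost-per-new-shift heuristic would pick Maya, Ravi, and Nico for 17, but a cheaper cover exists.
Choose Maya and Jules: together they cover Tue-AM, Wed-AM, Thu-PM, Fri-AM, Wed-PM — every shift.
Total cost: 6 + 9 = 15.
No cover costs less than 15.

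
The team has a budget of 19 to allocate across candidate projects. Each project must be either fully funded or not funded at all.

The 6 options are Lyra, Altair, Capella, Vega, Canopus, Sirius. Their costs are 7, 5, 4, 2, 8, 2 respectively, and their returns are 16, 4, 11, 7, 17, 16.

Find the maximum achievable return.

56

Lyra + Vega + Canopus + Sirius: cost 7 + 2 + 8 + 2 = 19 ≤ 19, return 16 + 7 + 17 + 16 = 56.
Capella + Vega + Canopus + Sirius: cost 4 + 2 + 8 + 2 = 16 ≤ 19, return 11 + 7 + 17 + 16 = 51.
Best is Lyra, Vega, Canopus, and Sirius with total return 56.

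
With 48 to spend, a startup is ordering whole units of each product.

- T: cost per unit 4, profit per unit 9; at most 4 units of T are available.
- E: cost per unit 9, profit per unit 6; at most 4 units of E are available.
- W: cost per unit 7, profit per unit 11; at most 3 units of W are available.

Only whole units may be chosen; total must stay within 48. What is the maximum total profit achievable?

T has the best ratio (9/4); taking only T gives at most 4×9 = 36 (stopped by the supply cap of 4).
Mixing does better — 4×T, 1×E, and 3×W: cost 46 ≤ 48, profit 4·9 + 1·6 + 3·11 = 75.

75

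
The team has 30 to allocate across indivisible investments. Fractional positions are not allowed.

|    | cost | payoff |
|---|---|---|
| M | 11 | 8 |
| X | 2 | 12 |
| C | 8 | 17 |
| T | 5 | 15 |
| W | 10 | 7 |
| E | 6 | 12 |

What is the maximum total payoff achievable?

This is a 0-1 knapsack instance.
X + C + T + E: cost 2 + 8 + 5 + 6 = 21 ≤ 30, payoff 12 + 17 + 15 + 12 = 56.
M + C + T + E: cost 11 + 8 + 5 + 6 = 30 ≤ 30, payoff 8 + 17 + 15 + 12 = 52.
M + X + C + T: cost 11 + 2 + 8 + 5 = 26 ≤ 30, payoff 8 + 12 + 17 + 15 = 52.
Best is X, C, T, and E with total payoff 56.

56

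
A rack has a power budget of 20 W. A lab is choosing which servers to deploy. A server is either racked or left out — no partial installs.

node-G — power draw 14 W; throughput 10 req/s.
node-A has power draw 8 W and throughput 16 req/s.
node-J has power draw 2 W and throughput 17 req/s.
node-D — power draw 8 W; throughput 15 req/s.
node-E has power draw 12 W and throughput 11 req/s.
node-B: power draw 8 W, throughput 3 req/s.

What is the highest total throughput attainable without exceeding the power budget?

48

This is an integer program with binary decision variables.
node-J + node-D + node-B: power draw 2 + 8 + 8 = 18 ≤ 20, throughput 17 + 15 + 3 = 35.
node-A + node-J + node-D: power draw 8 + 2 + 8 = 18 ≤ 20, throughput 16 + 17 + 15 = 48.
node-A + node-J + node-B: power draw 8 + 2 + 8 = 18 ≤ 20, throughput 16 + 17 + 3 = 36.
Best is node-A, node-J, and node-D with total throughput 48.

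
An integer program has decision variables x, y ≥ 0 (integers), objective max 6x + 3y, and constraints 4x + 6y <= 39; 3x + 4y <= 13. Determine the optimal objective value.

24

(x,y)=(4,0): 4·4+6·0=16≤39, 3·4+4·0=12≤13, objective 24.
(x,y)=(3,1): 4·3+6·1=18≤39, 3·3+4·1=13≤13, objective 21.
(x,y)=(3,0): 4·3+6·0=12≤39, 3·3+4·0=9≤13, objective 18.
The best lattice point is (4,0), giving 24.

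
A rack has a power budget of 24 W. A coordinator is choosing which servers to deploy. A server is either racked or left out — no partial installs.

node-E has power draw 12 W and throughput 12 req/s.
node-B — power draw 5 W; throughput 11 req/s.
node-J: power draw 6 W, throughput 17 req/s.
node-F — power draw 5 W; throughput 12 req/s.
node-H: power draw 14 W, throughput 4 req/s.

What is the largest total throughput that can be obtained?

41

Allowing fractional choices, the relaxed optimum would be about 48.0, but servers are indivisible.
node-E + node-J + node-F: power draw 12 + 6 + 5 = 23 ≤ 24, throughput 12 + 17 + 12 = 41.
node-B + node-J + node-F: power draw 5 + 6 + 5 = 16 ≤ 24, throughput 11 + 17 + 12 = 40.
node-E + node-B + node-J: power draw 12 + 5 + 6 = 23 ≤ 24, throughput 12 + 11 + 17 = 40.
Best is node-E, node-J, and node-F with total throughput 41.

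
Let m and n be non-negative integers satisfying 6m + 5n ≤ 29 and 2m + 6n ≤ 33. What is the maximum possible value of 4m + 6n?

(m,n)=(0,5): 6·0+5·5=25≤29, 2·0+6·5=30≤33, objective 30.
(m,n)=(1,4): 6·1+5·4=26≤29, 2·1+6·4=26≤33, objective 28.
(m,n)=(0,4): 6·0+5·4=20≤29, 2·0+6·4=24≤33, objective 24.
The best lattice point is (0,5), giving 30.

30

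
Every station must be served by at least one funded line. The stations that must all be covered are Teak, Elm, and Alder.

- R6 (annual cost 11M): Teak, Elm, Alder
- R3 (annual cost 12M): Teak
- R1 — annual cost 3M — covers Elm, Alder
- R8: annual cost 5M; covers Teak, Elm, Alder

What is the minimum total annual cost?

5

The greedy cost-per-new-station heuristic would pick R1 and R8 for 8, but a cheaper cover exists.
R8 alone covers Teak, Elm, Alder — every station.
Total annual cost: 5.
No cover costs less than 5.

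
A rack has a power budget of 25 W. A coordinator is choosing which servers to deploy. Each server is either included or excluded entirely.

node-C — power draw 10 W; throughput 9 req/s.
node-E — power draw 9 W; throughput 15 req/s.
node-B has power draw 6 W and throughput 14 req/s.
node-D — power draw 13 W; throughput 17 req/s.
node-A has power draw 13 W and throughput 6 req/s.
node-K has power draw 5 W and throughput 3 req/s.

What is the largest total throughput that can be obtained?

node-B + node-D + node-K: power draw 6 + 13 + 5 = 24 ≤ 25, throughput 14 + 17 + 3 = 34.
node-C + node-E + node-B: power draw 10 + 9 + 6 = 25 ≤ 25, throughput 9 + 15 + 14 = 38.
Best is node-C, node-E, and node-B with total throughput 38.

38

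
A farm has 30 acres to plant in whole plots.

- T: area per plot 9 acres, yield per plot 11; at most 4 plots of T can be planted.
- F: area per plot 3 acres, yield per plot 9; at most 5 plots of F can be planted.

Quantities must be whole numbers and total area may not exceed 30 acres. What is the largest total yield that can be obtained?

58

F has the best ratio (9/3); taking only F gives at most 5×9 = 45 (stopped by the supply cap of 5).
Mixing does better — 2×T and 4×F: area 30 ≤ 30, yield 2·11 + 4·9 = 58.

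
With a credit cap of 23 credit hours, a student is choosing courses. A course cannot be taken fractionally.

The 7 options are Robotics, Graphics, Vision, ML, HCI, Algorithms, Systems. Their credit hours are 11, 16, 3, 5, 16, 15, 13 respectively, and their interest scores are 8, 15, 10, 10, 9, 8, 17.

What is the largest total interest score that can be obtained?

Robotics + Vision + ML: credit hours 11 + 3 + 5 = 19 ≤ 23, interest score 8 + 10 + 10 = 28.
Vision + ML + Algorithms: credit hours 3 + 5 + 15 = 23 ≤ 23, interest score 10 + 10 + 8 = 28.
Vision + ML + Systems: credit hours 3 + 5 + 13 = 21 ≤ 23, interest score 10 + 10 + 17 = 37.
Best is Vision, ML, and Systems with total interest score 37.

37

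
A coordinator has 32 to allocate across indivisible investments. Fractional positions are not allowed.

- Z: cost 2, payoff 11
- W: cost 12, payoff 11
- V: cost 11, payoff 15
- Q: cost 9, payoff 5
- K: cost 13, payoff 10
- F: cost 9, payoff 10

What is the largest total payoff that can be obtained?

Take Z, V, Q, and F: cost 2 + 11 + 9 + 9 = 31 ≤ 32, payoff 11 + 15 + 5 + 10 = 41.
No other feasible combination does better.

41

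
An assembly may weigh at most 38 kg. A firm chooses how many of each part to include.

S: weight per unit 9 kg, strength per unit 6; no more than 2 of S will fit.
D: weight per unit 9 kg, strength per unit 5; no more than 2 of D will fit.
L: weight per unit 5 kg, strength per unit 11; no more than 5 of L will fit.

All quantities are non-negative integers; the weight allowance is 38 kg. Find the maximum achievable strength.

L has the best ratio (11/5); taking only L gives at most 5×11 = 55 (stopped by the supply cap of 5).
Mixing does better — 1×S and 5×L: weight 34 ≤ 38, strength 1·6 + 5·11 = 61.

61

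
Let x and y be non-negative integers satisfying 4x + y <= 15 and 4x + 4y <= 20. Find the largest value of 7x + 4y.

The continuous relaxation peaks at (3.33, 1.67) with value 30.00; rounding to a feasible lattice point costs some objective.
(x,y)=(3,2): 4·3+1·2=14≤15, 4·3+4·2=20≤20, objective 29.
(x,y)=(2,3): 4·2+1·3=11≤15, 4·2+4·3=20≤20, objective 26.
(x,y)=(3,1): 4·3+1·1=13≤15, 4·3+4·1=16≤20, objective 25.
The best lattice point is (3,2), giving 29.

29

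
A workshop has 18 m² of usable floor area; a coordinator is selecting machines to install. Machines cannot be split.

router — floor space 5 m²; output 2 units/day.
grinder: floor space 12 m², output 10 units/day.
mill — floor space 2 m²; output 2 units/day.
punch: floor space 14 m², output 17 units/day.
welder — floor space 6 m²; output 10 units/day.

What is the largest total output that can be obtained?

Allowing fractional choices, the relaxed optimum would be about 24.6, but machines are indivisible.
punch: floor space 14 ≤ 18, output 17.
mill + punch: floor space 2 + 14 = 16 ≤ 18, output 2 + 17 = 19.
grinder + welder: floor space 12 + 6 = 18 ≤ 18, output 10 + 10 = 20.
Best is grinder and welder with total output 20.

20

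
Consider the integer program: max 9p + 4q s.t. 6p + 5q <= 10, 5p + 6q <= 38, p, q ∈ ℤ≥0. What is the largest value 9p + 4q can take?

9

(p,q)=(1,0): 6·1+5·0=6≤10, 5·1+6·0=5≤38, objective 9.
(p,q)=(0,1): 6·0+5·1=5≤10, 5·0+6·1=6≤38, objective 4.
(p,q)=(0,0): 6·0+5·0=0≤10, 5·0+6·0=0≤38, objective 0.
No feasible integer point exceeds 9.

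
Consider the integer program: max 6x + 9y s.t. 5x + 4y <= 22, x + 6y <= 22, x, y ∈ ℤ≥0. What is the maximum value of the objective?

Relaxing integrality, the LP optimum is 40.62 at (x,y) = (1.69, 3.38), which is not an integer point.
(x,y)=(2,3): 5·2+4·3=22≤22, 1·2+6·3=20≤22, objective 39.
(x,y)=(1,3): 5·1+4·3=17≤22, 1·1+6·3=19≤22, objective 33.
(x,y)=(2,2): 5·2+4·2=18≤22, 1·2+6·2=14≤22, objective 30.
(x,y)=(0,3): 5·0+4·3=12≤22, 1·0+6·3=18≤22, objective 27.
Maximum is 39 at (x,y)=(2,3).

39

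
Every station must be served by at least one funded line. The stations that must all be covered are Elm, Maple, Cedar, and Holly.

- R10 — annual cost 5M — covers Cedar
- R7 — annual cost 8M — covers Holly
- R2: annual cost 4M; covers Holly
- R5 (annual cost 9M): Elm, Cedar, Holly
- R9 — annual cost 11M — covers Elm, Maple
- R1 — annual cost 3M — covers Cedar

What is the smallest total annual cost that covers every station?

The greedy cost-per-new-station heuristic would pick R5 and R9 for 20, but a cheaper cover exists.
Choose R2, R9, and R1: together they cover Elm, Maple, Cedar, Holly — every station.
Total annual cost: 4 + 11 + 3 = 18.
No cover costs less than 18.

18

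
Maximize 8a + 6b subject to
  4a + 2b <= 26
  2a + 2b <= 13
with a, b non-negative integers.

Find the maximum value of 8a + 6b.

48

The continuous relaxation peaks at (6.5, 0) with value 52.00; rounding to a feasible lattice point costs some objective.
(a,b)=(6,0): 4·6+2·0=24≤26, 2·6+2·0=12≤13, objective 48.
(a,b)=(5,1): 4·5+2·1=22≤26, 2·5+2·1=12≤13, objective 46.
(a,b)=(5,0): 4·5+2·0=20≤26, 2·5+2·0=10≤13, objective 40.
No feasible integer point exceeds 48.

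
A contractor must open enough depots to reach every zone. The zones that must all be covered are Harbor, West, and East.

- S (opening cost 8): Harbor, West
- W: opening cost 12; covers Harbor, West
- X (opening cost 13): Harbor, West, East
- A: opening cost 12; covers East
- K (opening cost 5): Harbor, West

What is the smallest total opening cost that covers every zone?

This is a weighted set-cover instance.
X alone covers Harbor, West, East — every zone.
Total opening cost: 13.

13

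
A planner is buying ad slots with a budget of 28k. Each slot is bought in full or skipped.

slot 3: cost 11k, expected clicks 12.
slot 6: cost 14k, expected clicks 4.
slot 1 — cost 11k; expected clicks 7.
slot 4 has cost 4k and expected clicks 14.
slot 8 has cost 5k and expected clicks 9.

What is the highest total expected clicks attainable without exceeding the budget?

35

Take slot 3, slot 4, and slot 8: cost 11 + 4 + 5 = 20 ≤ 28, expected clicks 12 + 14 + 9 = 35.
No other feasible combination does better.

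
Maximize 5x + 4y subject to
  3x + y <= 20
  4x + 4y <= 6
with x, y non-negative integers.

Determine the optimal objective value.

5

Relaxing integrality, the LP optimum is 7.50 at (x,y) = (1.5, 0), which is not an integer point.
(x,y)=(1,0): 3·1+1·0=3≤20, 4·1+4·0=4≤6, objective 5.
(x,y)=(0,1): 3·0+1·1=1≤20, 4·0+4·1=4≤6, objective 4.
No feasible integer point exceeds 5.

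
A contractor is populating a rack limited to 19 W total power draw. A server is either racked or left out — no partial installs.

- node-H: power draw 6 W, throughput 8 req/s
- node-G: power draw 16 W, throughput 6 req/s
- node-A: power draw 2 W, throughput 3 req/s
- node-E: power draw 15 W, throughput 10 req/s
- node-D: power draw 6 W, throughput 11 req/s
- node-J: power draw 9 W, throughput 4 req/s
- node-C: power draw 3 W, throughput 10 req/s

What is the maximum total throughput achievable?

32

node-H + node-A + node-D + node-C: power draw 6 + 2 + 6 + 3 = 17 ≤ 19, throughput 8 + 3 + 11 + 10 = 32.
node-D + node-J + node-C: power draw 6 + 9 + 3 = 18 ≤ 19, throughput 11 + 4 + 10 = 25.
node-H + node-D + node-C: power draw 6 + 6 + 3 = 15 ≤ 19, throughput 8 + 11 + 10 = 29.
Best is node-H, node-A, node-D, and node-C with total throughput 32.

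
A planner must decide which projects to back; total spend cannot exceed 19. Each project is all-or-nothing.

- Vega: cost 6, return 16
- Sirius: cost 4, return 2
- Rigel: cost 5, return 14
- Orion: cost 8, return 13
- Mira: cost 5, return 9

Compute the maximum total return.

Take Vega, Rigel, and Orion: cost 6 + 5 + 8 = 19 ≤ 19, return 16 + 14 + 13 = 43.
No other feasible combination does better.

43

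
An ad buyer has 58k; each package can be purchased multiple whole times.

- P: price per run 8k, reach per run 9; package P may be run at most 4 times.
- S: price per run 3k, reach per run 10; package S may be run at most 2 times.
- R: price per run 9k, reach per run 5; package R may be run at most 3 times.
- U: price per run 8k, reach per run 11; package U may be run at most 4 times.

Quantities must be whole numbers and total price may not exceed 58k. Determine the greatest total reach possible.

S has the best ratio (10/3); taking only S gives at most 2×10 = 20 (stopped by the supply cap of 2).
Mixing does better — 2×P, 2×S, and 4×U: price 54 ≤ 58, reach 2·9 + 2·10 + 4·11 = 82.

82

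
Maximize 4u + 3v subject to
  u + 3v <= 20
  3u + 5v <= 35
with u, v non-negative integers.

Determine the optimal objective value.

44

(u,v)=(11,0): 1·11+3·0=11≤20, 3·11+5·0=33≤35, objective 44.
(u,v)=(10,1): 1·10+3·1=13≤20, 3·10+5·1=35≤35, objective 43.
(u,v)=(10,0): 1·10+3·0=10≤20, 3·10+5·0=30≤35, objective 40.
No feasible integer point exceeds 44.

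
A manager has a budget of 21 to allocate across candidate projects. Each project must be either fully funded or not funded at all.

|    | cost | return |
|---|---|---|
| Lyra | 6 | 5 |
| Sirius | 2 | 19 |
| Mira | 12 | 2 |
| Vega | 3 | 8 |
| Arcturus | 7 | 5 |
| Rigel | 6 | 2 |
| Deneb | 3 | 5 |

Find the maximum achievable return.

This is a 0-1 knapsack instance.
Sirius + Vega + Arcturus + Rigel + Deneb: cost 2 + 3 + 7 + 6 + 3 = 21 ≤ 21, return 19 + 8 + 5 + 2 + 5 = 39.
Lyra + Sirius + Vega + Rigel + Deneb: cost 6 + 2 + 3 + 6 + 3 = 20 ≤ 21, return 5 + 19 + 8 + 2 + 5 = 39.
Lyra + Sirius + Vega + Arcturus + Deneb: cost 6 + 2 + 3 + 7 + 3 = 21 ≤ 21, return 5 + 19 + 8 + 5 + 5 = 42.
Best is Lyra, Sirius, Vega, Arcturus, and Deneb with total return 42.

42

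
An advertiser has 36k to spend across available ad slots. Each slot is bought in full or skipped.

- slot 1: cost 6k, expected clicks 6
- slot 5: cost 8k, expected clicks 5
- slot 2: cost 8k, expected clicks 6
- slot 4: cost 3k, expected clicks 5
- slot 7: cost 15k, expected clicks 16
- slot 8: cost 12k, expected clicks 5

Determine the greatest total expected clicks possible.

33

This is a 0-1 knapsack instance.
Allowing fractional choices, the relaxed optimum would be about 35.5, but ad slots are indivisible.
slot 1 + slot 5 + slot 4 + slot 7: cost 6 + 8 + 3 + 15 = 32 ≤ 36, expected clicks 6 + 5 + 5 + 16 = 32.
slot 5 + slot 2 + slot 4 + slot 7: cost 8 + 8 + 3 + 15 = 34 ≤ 36, expected clicks 5 + 6 + 5 + 16 = 32.
slot 1 + slot 2 + slot 4 + slot 7: cost 6 + 8 + 3 + 15 = 32 ≤ 36, expected clicks 6 + 6 + 5 + 16 = 33.
Best is slot 1, slot 2, slot 4, and slot 7 with total expected clicks 33.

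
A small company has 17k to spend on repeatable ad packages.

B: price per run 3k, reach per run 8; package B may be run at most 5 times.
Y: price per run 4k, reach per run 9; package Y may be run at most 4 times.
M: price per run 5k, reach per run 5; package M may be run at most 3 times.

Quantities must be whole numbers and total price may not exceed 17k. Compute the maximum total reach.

4×B and 1×Y: price 16 ≤ 17, reach 4·8 + 1·9 = 41.
3×B and 2×Y: price 17 ≤ 17, reach 3·8 + 2·9 = 42.
Best is 42.

42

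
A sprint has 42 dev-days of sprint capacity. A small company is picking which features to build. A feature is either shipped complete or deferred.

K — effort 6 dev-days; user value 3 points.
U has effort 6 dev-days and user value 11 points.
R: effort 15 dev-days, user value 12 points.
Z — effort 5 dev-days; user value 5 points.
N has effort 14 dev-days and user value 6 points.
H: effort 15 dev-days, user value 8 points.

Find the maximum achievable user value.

This is a 0-1 knapsack instance.
U + R + Z + N: effort 6 + 15 + 5 + 14 = 40 ≤ 42, user value 11 + 12 + 5 + 6 = 34.
U + R + Z + H: effort 6 + 15 + 5 + 15 = 41 ≤ 42, user value 11 + 12 + 5 + 8 = 36.
Best is U, R, Z, and H with total user value 36.

36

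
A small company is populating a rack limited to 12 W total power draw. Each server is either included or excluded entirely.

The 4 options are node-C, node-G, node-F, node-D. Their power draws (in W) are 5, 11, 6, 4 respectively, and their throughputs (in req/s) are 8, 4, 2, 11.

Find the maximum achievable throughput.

19

Take node-C and node-D: power draw 5 + 4 = 9 ≤ 12, throughput 8 + 11 = 19.
No other feasible combination does better.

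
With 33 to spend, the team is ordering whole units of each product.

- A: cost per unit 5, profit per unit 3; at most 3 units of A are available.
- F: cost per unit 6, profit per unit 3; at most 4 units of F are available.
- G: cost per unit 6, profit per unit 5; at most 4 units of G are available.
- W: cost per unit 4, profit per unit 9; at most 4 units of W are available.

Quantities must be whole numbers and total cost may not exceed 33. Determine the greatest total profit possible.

49

This is a bounded integer knapsack.
1×A, 2×G, and 4×W: cost 33 ≤ 33, profit 1·3 + 2·5 + 4·9 = 49.
1×A, 1×F, 1×G, and 4×W: cost 33 ≤ 33, profit 1·3 + 1·3 + 1·5 + 4·9 = 47.
Best is 49.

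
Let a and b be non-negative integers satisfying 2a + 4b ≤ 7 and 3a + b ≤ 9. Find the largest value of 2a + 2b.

6

(a,b)=(3,0): 2·3+4·0=6≤7, 3·3+1·0=9≤9, objective 6.
(a,b)=(1,1): 2·1+4·1=6≤7, 3·1+1·1=4≤9, objective 4.
(a,b)=(2,0): 2·2+4·0=4≤7, 3·2+1·0=6≤9, objective 4.
Maximum is 6 at (a,b)=(3,0).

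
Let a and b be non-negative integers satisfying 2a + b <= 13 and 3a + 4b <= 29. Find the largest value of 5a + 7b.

50

(a,b)=(3,5): 2·3+1·5=11≤13, 3·3+4·5=29≤29, objective 50.
(a,b)=(0,7): 2·0+1·7=7≤13, 3·0+4·7=28≤29, objective 49.
(a,b)=(4,4): 2·4+1·4=12≤13, 3·4+4·4=28≤29, objective 48.
No feasible integer point exceeds 50.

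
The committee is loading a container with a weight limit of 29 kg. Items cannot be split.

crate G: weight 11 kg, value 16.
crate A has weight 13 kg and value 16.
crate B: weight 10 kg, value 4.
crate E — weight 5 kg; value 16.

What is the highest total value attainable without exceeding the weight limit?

crate G + crate A + crate E: weight 11 + 13 + 5 = 29 ≤ 29, value 16 + 16 + 16 = 48.
crate G + crate B + crate E: weight 11 + 10 + 5 = 26 ≤ 29, value 16 + 4 + 16 = 36.
crate A + crate B + crate E: weight 13 + 10 + 5 = 28 ≤ 29, value 16 + 4 + 16 = 36.
Best is crate G, crate A, and crate E with total value 48.

48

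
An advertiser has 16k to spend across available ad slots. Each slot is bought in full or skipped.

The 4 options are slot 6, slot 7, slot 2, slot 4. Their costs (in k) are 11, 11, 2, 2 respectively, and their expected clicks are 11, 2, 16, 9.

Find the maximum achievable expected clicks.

Allowing fractional choices, the relaxed optimum would be about 36.2, but ad slots are indivisible.
slot 7 + slot 2 + slot 4: cost 11 + 2 + 2 = 15 ≤ 16, expected clicks 2 + 16 + 9 = 27.
slot 6 + slot 2 + slot 4: cost 11 + 2 + 2 = 15 ≤ 16, expected clicks 11 + 16 + 9 = 36.
slot 6 + slot 2: cost 11 + 2 = 13 ≤ 16, expected clicks 11 + 16 = 27.
Best is slot 6, slot 2, and slot 4 with total expected clicks 36.

36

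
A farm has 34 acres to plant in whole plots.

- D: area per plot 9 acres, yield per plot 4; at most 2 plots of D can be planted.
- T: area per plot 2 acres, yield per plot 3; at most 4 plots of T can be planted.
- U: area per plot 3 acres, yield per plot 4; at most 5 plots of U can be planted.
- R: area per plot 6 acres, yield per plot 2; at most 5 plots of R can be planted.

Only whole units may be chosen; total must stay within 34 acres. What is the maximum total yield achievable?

This is a bounded integer knapsack.
1×D, 4×T, and 5×U: area 32 ≤ 34, yield 1·4 + 4·3 + 5·4 = 36.
4×T, 5×U, and 1×R: area 29 ≤ 34, yield 4·3 + 5·4 + 1·2 = 34.
Best is 36.

36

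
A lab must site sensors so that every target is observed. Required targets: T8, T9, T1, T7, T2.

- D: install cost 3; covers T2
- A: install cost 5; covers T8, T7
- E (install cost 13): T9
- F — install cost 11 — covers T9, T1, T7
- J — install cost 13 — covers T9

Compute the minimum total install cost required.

Choose D, A, and F: together they cover T8, T9, T1, T7, T2 — every target.
Total install cost: 3 + 5 + 11 = 19.
No cover costs less than 19.

19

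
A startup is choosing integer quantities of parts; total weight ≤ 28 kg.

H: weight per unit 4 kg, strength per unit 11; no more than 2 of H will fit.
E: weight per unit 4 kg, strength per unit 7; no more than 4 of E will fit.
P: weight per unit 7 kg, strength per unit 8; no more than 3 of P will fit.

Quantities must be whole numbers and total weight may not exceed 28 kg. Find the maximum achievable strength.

This is a bounded integer knapsack.
2×H, 3×E, and 1×P: weight 27 ≤ 28, strength 2·11 + 3·7 + 1·8 = 51.
2×H and 4×E: weight 24 ≤ 28, strength 2·11 + 4·7 = 50.
Best is 51.

51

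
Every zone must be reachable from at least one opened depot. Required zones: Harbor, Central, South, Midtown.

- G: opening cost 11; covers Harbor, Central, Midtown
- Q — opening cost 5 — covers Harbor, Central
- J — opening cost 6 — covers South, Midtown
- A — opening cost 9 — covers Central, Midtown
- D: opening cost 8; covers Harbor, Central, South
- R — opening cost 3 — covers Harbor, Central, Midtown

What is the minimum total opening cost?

Choose J and R: together they cover Harbor, Central, South, Midtown — every zone.
Total opening cost: 6 + 3 = 9.
No cover costs less than 9.

9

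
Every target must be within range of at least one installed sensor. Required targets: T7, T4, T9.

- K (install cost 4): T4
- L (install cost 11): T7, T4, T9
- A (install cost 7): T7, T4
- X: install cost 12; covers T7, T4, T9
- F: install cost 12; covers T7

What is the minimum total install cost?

This is an integer covering problem.
The greedy cost-per-new-target heuristic would pick A and L for 18, but a cheaper cover exists.
L alone covers T7, T4, T9 — every target.
Total install cost: 11.
No cover costs less than 11.

11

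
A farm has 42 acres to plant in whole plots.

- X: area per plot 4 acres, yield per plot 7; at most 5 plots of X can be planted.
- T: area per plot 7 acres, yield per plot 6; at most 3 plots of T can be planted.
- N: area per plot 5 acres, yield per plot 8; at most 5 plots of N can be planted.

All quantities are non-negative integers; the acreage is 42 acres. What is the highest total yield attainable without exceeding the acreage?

68

5×X and 4×N: area 40 ≤ 42, yield 5·7 + 4·8 = 67.
4×X and 5×N: area 41 ≤ 42, yield 4·7 + 5·8 = 68.
Best is 68.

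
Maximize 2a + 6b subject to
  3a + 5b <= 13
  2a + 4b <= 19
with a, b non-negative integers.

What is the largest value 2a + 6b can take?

14

Relaxing integrality, the LP optimum is 15.60 at (a,b) = (0, 2.6), which is not an integer point.
(a,b)=(1,2): 3·1+5·2=13≤13, 2·1+4·2=10≤19, objective 14.
(a,b)=(0,2): 3·0+5·2=10≤13, 2·0+4·2=8≤19, objective 12.
(a,b)=(2,1): 3·2+5·1=11≤13, 2·2+4·1=8≤19, objective 10.
The best lattice point is (1,2), giving 14.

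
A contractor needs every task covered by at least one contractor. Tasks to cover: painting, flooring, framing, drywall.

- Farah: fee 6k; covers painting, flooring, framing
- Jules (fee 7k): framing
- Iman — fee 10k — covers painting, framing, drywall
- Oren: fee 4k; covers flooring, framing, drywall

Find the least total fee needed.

Choose Farah and Oren: together they cover painting, flooring, framing, drywall — every task.
Total fee: 6 + 4 = 10.

10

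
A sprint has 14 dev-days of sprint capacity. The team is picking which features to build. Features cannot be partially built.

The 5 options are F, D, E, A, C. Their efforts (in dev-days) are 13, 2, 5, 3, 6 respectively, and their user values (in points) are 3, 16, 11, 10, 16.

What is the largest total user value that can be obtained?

43

Treat it as a binary knapsack problem.
Allowing fractional choices, the relaxed optimum would be about 48.6, but features are indivisible.
D + A + C: effort 2 + 3 + 6 = 11 ≤ 14, user value 16 + 10 + 16 = 42.
D + E + C: effort 2 + 5 + 6 = 13 ≤ 14, user value 16 + 11 + 16 = 43.
D + E + A: effort 2 + 5 + 3 = 10 ≤ 14, user value 16 + 11 + 10 = 37.
Best is D, E, and C with total user value 43.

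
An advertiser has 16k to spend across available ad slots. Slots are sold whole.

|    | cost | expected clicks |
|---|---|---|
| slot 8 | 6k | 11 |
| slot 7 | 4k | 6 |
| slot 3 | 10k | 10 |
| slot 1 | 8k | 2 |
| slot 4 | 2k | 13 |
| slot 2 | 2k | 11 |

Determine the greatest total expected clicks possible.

This is an integer program with binary decision variables.
Take slot 8, slot 7, slot 4, and slot 2: cost 6 + 4 + 2 + 2 = 14 ≤ 16, expected clicks 11 + 6 + 13 + 11 = 41.
No other feasible combination does better.

41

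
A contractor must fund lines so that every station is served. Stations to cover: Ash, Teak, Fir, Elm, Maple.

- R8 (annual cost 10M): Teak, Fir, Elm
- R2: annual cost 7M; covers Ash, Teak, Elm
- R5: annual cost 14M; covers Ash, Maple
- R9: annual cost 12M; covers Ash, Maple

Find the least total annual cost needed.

22

The greedy cost-per-new-station heuristic would pick R2, R8, and R9 for 29, but a cheaper cover exists.
Choose R8 and R9: together they cover Ash, Teak, Fir, Elm, Maple — every station.
Total annual cost: 10 + 12 = 22.
No cover costs less than 22.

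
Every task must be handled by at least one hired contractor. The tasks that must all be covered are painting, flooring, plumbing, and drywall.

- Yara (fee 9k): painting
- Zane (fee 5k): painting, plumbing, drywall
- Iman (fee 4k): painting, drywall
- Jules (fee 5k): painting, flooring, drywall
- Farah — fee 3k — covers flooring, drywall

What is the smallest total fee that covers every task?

8

Choose Zane and Farah: together they cover painting, flooring, plumbing, drywall — every task.
Total fee: 5 + 3 = 8.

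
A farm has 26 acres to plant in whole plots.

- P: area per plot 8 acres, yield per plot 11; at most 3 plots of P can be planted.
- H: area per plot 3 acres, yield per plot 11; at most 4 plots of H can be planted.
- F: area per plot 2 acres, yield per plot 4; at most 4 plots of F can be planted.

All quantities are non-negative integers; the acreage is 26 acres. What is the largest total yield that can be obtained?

67

This is a bounded integer knapsack.
1×P, 4×H, and 2×F: area 24 ≤ 26, yield 1·11 + 4·11 + 2·4 = 63.
1×P, 4×H, and 3×F: area 26 ≤ 26, yield 1·11 + 4·11 + 3·4 = 67.
Best is 67.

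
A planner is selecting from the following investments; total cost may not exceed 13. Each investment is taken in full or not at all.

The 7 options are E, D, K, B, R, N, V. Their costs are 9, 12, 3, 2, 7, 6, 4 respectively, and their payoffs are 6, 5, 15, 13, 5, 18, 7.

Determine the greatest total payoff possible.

46

Allowing fractional choices, the relaxed optimum would be about 49.5, but investments are indivisible.
K + N + V: cost 3 + 6 + 4 = 13 ≤ 13, payoff 15 + 18 + 7 = 40.
K + B + N: cost 3 + 2 + 6 = 11 ≤ 13, payoff 15 + 13 + 18 = 46.
Best is K, B, and N with total payoff 46.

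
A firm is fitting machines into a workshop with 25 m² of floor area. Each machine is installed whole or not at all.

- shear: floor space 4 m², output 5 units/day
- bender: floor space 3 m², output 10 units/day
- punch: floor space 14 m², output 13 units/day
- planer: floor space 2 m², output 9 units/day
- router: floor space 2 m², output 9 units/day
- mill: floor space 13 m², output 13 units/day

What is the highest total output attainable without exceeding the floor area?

46

Allowing fractional choices, the relaxed optimum would be about 46.9, but machines are indivisible.
bender + planer + router + mill: floor space 3 + 2 + 2 + 13 = 20 ≤ 25, output 10 + 9 + 9 + 13 = 41.
shear + bender + punch + planer + router: floor space 4 + 3 + 14 + 2 + 2 = 25 ≤ 25, output 5 + 10 + 13 + 9 + 9 = 46.
shear + bender + planer + router + mill: floor space 4 + 3 + 2 + 2 + 13 = 24 ≤ 25, output 5 + 10 + 9 + 9 + 13 = 46.
The maximum output is 46; one optimal choice is shear, bender, planer, router, and mill.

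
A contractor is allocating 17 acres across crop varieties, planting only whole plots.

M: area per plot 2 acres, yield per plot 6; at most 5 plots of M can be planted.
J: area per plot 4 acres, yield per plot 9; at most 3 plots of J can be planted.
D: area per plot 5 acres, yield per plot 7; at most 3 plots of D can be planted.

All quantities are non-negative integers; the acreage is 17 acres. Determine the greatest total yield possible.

This is a bounded integer knapsack.
M has the best ratio (6/2); taking only M gives at most 5×6 = 30 (stopped by the supply cap of 5).
Mixing does better — 4×M and 2×J: area 16 ≤ 17, yield 4·6 + 2·9 = 42.

42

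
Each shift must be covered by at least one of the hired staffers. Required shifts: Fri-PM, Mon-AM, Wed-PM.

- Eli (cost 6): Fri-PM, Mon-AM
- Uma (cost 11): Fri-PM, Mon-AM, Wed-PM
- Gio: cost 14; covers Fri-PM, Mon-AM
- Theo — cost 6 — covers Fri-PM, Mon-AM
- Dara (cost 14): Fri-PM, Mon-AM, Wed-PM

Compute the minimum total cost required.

11

This is a weighted set-cover instance.
The greedy cost-per-new-shift heuristic would pick Eli and Uma for 17, but a cheaper cover exists.
Uma alone covers Fri-PM, Mon-AM, Wed-PM — every shift.
Total cost: 11.
No cover costs less than 11.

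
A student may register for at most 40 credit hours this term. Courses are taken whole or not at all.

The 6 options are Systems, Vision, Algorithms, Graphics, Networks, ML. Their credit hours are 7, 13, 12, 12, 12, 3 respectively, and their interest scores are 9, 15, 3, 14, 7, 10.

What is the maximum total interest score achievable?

48

Treat it as a binary knapsack problem.
Take Systems, Vision, Graphics, and ML: credit hours 7 + 13 + 12 + 3 = 35 ≤ 40, interest score 9 + 15 + 14 + 10 = 48.
No other feasible combination does better.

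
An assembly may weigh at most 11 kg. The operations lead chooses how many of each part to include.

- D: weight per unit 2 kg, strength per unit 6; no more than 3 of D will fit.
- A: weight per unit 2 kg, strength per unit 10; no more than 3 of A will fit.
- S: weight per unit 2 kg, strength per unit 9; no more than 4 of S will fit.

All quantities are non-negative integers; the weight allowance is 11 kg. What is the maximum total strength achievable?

48

A has the best ratio (10/2); taking only A gives at most 3×10 = 30 (stopped by the supply cap of 3).
Mixing does better — 3×A and 2×S: weight 10 ≤ 11, strength 3·10 + 2·9 = 48.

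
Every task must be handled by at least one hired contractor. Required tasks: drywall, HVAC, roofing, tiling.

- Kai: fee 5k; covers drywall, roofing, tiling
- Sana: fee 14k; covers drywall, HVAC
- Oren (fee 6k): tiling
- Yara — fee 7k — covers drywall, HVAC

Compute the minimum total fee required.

12

Choose Kai and Yara: together they cover drywall, HVAC, roofing, tiling — every task.
Total fee: 5 + 7 = 12.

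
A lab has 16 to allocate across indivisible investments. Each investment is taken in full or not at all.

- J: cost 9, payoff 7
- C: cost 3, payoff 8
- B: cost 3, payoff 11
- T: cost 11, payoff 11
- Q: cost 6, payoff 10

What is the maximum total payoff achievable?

29

Treat it as a binary knapsack problem.
C + B + Q: cost 3 + 3 + 6 = 12 ≤ 16, payoff 8 + 11 + 10 = 29.
J + C + B: cost 9 + 3 + 3 = 15 ≤ 16, payoff 7 + 8 + 11 = 26.
Best is C, B, and Q with total payoff 29.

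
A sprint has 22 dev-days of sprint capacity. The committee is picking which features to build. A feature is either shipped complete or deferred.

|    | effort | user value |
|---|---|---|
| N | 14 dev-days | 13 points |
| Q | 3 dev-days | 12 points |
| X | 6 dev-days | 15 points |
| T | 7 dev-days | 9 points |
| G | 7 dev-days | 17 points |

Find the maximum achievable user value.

44

This is an integer program with binary decision variables.
Q + X + G: effort 3 + 6 + 7 = 16 ≤ 22, user value 12 + 15 + 17 = 44.
Q + T + G: effort 3 + 7 + 7 = 17 ≤ 22, user value 12 + 9 + 17 = 38.
X + T + G: effort 6 + 7 + 7 = 20 ≤ 22, user value 15 + 9 + 17 = 41.
Best is Q, X, and G with total user value 44.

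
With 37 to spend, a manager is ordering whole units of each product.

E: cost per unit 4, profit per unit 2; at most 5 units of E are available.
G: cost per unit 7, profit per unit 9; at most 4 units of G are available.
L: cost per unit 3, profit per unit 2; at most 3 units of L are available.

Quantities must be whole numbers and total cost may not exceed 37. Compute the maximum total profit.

This is a bounded integer knapsack.
G has the best ratio (9/7); taking only G gives at most 4×9 = 36 (stopped by the supply cap of 4).
Mixing does better — 4×G and 3×L: cost 37 ≤ 37, profit 4·9 + 3·2 = 42.

42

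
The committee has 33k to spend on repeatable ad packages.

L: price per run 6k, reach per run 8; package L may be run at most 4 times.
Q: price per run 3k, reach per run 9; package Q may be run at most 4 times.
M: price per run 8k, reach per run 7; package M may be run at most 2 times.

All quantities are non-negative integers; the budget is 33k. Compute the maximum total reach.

60

Q has the best ratio (9/3); taking only Q gives at most 4×9 = 36 (stopped by the supply cap of 4).
Mixing does better — 3×L and 4×Q: price 30 ≤ 33, reach 3·8 + 4·9 = 60.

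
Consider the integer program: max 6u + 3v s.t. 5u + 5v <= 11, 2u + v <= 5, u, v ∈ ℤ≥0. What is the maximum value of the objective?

Relaxing integrality, the LP optimum is 13.20 at (u,v) = (2.2, 0), which is not an integer point.
(u,v)=(2,0): 5·2+5·0=10≤11, 2·2+1·0=4≤5, objective 12.
(u,v)=(1,1): 5·1+5·1=10≤11, 2·1+1·1=3≤5, objective 9.
(u,v)=(1,0): 5·1+5·0=5≤11, 2·1+1·0=2≤5, objective 6.
Maximum is 12 at (u,v)=(2,0).

12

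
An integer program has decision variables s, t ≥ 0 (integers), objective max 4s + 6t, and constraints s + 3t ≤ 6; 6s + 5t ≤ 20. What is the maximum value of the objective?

14

(s,t)=(2,1): 1·2+3·1=5≤6, 6·2+5·1=17≤20, objective 14.
(s,t)=(3,0): 1·3+3·0=3≤6, 6·3+5·0=18≤20, objective 12.
No feasible integer point exceeds 14.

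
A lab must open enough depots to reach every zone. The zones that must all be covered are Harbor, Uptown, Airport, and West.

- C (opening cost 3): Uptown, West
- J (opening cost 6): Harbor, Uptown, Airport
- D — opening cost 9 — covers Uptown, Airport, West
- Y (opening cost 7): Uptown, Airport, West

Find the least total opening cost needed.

This is a weighted set-cover instance.
Choose C and J: together they cover Harbor, Uptown, Airport, West — every zone.
Total opening cost: 3 + 6 = 9.
No cover costs less than 9.

9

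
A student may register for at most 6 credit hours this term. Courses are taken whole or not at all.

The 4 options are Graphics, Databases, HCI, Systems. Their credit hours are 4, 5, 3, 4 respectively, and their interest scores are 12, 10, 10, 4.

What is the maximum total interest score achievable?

12

Allowing fractional choices, the relaxed optimum would be about 19.0, but courses are indivisible.
HCI: credit hours 3 ≤ 6, interest score 10.
Graphics: credit hours 4 ≤ 6, interest score 12.
Databases: credit hours 5 ≤ 6, interest score 10.
Best is Graphics with total interest score 12.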